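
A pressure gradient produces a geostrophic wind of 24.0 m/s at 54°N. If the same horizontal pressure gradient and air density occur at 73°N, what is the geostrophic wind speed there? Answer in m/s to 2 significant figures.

With the same pressure gradient and density, V_g ∝ 1/f ∝ 1/sin φ.
V₂ = V₁ · sin φ₁ / sin φ₂ = 24.0 × sin 54° / sin 73°
V₂ = 24.0 × 0.8090/0.9563 = 20 m/s

20 m/s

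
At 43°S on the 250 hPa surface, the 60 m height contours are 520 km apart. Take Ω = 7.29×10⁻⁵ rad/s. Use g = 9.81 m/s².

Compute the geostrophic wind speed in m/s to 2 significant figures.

Coriolis parameter at 43°S:
f = 2Ω sin φ = 2 × 7.29×10⁻⁵ × sin 43° = 9.94×10⁻⁵ s⁻¹
Height gradient: |∂Z/∂n| = 60 m / 520000 m = 1.15×10⁻⁴
On a pressure surface, geostrophic balance gives V_g = (g/f)|∂Z/∂n|:
V_g = 9.81 × 1.15×10⁻⁴ / 9.94×10⁻⁵ = 11.4 m/s

11 m/s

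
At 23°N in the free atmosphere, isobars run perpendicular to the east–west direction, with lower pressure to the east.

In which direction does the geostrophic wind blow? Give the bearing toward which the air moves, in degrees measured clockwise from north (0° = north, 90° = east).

The pressure-gradient force points toward the east (bearing 090°).
Geostrophic balance: in the Northern Hemisphere the Coriolis force deflects motion to the right, so the geostrophic wind blows 90° to the right of the pressure-gradient force (low pressure on the left).
Rotating 090° by 90° clockwise gives 180° — the wind blows toward the south.

180°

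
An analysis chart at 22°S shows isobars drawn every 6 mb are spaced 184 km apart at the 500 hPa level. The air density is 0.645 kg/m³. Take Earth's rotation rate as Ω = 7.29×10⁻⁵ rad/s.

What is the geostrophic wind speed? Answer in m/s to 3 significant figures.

92.6 m/s

Coriolis parameter at 22°S:
f = 2Ω sin φ = 2 × 7.29×10⁻⁵ × sin 22° = 5.46×10⁻⁵ s⁻¹
Pressure gradient: |∂P/∂n| = 600 Pa / 184000 m = 3.26×10⁻³ Pa/m
Geostrophic balance (pressure-gradient force = Coriolis force):
V_g = (1/(fρ)) |∂P/∂n| = 3.26×10⁻³ / (5.46×10⁻⁵ × 0.645) = 92.6 m/s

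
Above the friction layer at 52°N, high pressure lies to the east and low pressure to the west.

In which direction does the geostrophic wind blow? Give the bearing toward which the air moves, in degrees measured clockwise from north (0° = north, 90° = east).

The pressure-gradient force points toward the west (bearing 270°).
Geostrophic balance: in the Northern Hemisphere the Coriolis force deflects motion to the right, so the geostrophic wind blows 90° to the right of the pressure-gradient force (low pressure on the left).
Rotating 270° by 90° clockwise gives 000° — the wind blows toward the north.

000°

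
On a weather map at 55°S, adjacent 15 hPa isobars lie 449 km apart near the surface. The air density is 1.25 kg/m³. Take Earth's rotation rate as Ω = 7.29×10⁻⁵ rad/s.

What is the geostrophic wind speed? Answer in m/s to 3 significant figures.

22.4 m/s

Coriolis parameter at 55°S:
f = 2Ω sin φ = 2 × 7.29×10⁻⁵ × sin 55° = 1.19×10⁻⁴ s⁻¹
Pressure gradient: |∂P/∂n| = 1500 Pa / 449000 m = 3.34×10⁻³ Pa/m
Geostrophic balance (pressure-gradient force = Coriolis force):
V_g = (1/(fρ)) |∂P/∂n| = 3.34×10⁻³ / (1.19×10⁻⁴ × 1.25) = 22.4 m/s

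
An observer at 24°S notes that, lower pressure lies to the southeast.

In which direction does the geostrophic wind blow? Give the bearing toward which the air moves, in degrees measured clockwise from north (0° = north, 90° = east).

045°

The pressure-gradient force points toward the southeast (bearing 135°).
Geostrophic balance: in the Southern Hemisphere the Coriolis force deflects motion to the left, so the geostrophic wind blows 90° to the left of the pressure-gradient force (low pressure on the right).
Rotating 135° by 90° counterclockwise gives 045° — the wind blows toward the northeast.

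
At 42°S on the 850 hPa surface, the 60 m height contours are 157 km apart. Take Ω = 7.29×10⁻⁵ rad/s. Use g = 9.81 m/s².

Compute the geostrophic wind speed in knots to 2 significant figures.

75 knots

Coriolis parameter at 42°S:
f = 2Ω sin φ = 2 × 7.29×10⁻⁵ × sin 42° = 9.76×10⁻⁵ s⁻¹
Height gradient: |∂Z/∂n| = 60 m / 157000 m = 3.82×10⁻⁴
On a pressure surface, geostrophic balance gives V_g = (g/f)|∂Z/∂n|:
V_g = 9.81 × 3.82×10⁻⁴ / 9.76×10⁻⁵ = 38.4 m/s
Converting: 38.4 m/s × 1.944 = 75 knots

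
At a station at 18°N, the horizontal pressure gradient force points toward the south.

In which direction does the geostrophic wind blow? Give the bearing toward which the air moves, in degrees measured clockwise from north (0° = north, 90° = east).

270°

The pressure-gradient force points toward the south (bearing 180°).
Geostrophic balance: in the Northern Hemisphere the Coriolis force deflects motion to the right, so the geostrophic wind blows 90° to the right of the pressure-gradient force (low pressure on the left).
Rotating 180° by 90° clockwise gives 270° — the wind blows toward the west.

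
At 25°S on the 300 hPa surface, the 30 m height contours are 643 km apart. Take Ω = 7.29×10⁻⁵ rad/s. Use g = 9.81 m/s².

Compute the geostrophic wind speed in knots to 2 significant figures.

Coriolis parameter at 25°S:
f = 2Ω sin φ = 2 × 7.29×10⁻⁵ × sin 25° = 6.16×10⁻⁵ s⁻¹
Height gradient: |∂Z/∂n| = 30 m / 643000 m = 4.67×10⁻⁵
On a pressure surface, geostrophic balance gives V_g = (g/f)|∂Z/∂n|:
V_g = 9.81 × 4.67×10⁻⁵ / 6.16×10⁻⁵ = 7.43 m/s
Converting: 7.43 m/s × 1.944 = 14 knots

14 knots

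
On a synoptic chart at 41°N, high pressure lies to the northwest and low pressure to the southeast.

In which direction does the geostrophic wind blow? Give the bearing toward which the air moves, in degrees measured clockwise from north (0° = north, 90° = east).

The pressure-gradient force points toward the southeast (bearing 135°).
Geostrophic balance: in the Northern Hemisphere the Coriolis force deflects motion to the right, so the geostrophic wind blows 90° to the right of the pressure-gradient force (low pressure on the left).
Rotating 135° by 90° clockwise gives 225° — the wind blows toward the southwest.

225°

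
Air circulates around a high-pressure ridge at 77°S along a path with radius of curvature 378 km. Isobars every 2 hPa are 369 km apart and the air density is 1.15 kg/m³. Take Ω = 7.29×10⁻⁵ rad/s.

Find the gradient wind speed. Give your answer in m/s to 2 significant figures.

Coriolis parameter at 77°S:
f = 2Ω sin φ = 2 × 7.29×10⁻⁵ × sin 77° = 1.42×10⁻⁴ s⁻¹
Pressure gradient: |∂P/∂n| = 200 Pa / 369000 m = 5.42×10⁻⁴ Pa/m
Geostrophic speed: V_g = |∂P/∂n|/(fρ) = 5.42×10⁻⁴/(1.42×10⁻⁴ × 1.15) = 3.32 m/s
Around a high, pressure-gradient force acts outward with centrifugal, so Coriolis balances both:
fV = (1/ρ)|∂P/∂n| + V²/R  →  V² − fR·V + fR·V_g = 0
With fR = 1.42×10⁻⁴ × 378×10³ m = 53.7 m/s:
V = [fR − √((fR)² − 4 fR V_g)]/2 = [53.7 − √(53.7² − 4×53.7×3.32)]/2 = 3.55 m/s
Supergeostrophic (V > V_g = 3.32 m/s), as expected around a high.

3.6 m/s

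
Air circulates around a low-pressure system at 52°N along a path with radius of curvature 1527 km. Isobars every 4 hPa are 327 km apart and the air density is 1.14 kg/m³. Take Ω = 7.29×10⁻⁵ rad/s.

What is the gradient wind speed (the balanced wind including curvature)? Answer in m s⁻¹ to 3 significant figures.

8.89 m s⁻¹

Coriolis parameter at 52°N:
f = 2Ω sin φ = 2 × 7.29×10⁻⁵ × sin 52° = 1.15×10⁻⁴ s⁻¹
Pressure gradient: |∂P/∂n| = 400 Pa / 327000 m = 1.22×10⁻³ Pa/m
Geostrophic speed: V_g = |∂P/∂n|/(fρ) = 1.22×10⁻³/(1.15×10⁻⁴ × 1.14) = 9.34 m/s
Around a low, centrifugal force acts outward with Coriolis, so pressure-gradient force balances both:
(1/ρ)|∂P/∂n| = fV + V²/R  →  V² + fR·V − fR·V_g = 0
With fR = 1.15×10⁻⁴ × 1527×10³ m = 175 m/s:
V = [−fR + √((fR)² + 4 fR V_g)]/2 = [−175 + √(175² + 4×175×9.34)]/2 = 8.89 m/s
Subgeostrophic (V < V_g = 9.34 m/s), as expected around a low.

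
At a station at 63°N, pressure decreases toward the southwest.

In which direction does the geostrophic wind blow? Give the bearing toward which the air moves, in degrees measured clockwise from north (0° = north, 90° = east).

315°

The pressure-gradient force points toward the southwest (bearing 225°).
Geostrophic balance: in the Northern Hemisphere the Coriolis force deflects motion to the right, so the geostrophic wind blows 90° to the right of the pressure-gradient force (low pressure on the left).
Rotating 225° by 90° clockwise gives 315° — the wind blows toward the northwest.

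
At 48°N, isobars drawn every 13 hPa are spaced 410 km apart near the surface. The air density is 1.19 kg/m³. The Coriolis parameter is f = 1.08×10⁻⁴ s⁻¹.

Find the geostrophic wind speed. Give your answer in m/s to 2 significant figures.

Pressure gradient: |∂P/∂n| = 1300 Pa / 410000 m = 3.17×10⁻³ Pa/m
Geostrophic balance (pressure-gradient force = Coriolis force):
V_g = (1/(fρ)) |∂P/∂n| = 3.17×10⁻³ / (1.08×10⁻⁴ × 1.19) = 24.7 m/s

25 m/s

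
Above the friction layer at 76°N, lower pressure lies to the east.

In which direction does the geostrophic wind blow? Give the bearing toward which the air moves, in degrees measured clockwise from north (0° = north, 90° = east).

The pressure-gradient force points toward the east (bearing 090°).
Geostrophic balance: in the Northern Hemisphere the Coriolis force deflects motion to the right, so the geostrophic wind blows 90° to the right of the pressure-gradient force (low pressure on the left).
Rotating 090° by 90° clockwise gives 180° — the wind blows toward the south.

180°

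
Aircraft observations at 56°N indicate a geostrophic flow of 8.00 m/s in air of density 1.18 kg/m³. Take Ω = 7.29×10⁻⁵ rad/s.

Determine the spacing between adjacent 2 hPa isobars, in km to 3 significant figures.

Coriolis parameter at 56°N:
f = 2Ω sin φ = 2 × 7.29×10⁻⁵ × sin 56° = 1.21×10⁻⁴ s⁻¹
Geostrophic balance rearranged: |∂P/∂n| = f ρ V_g
|∂P/∂n| = 1.21×10⁻⁴ × 1.18 × 8.00 = 1.14×10⁻³ Pa/m
Isobar spacing: Δn = ΔP/|∂P/∂n| = 200 Pa / 1.14×10⁻³ Pa/m = 175278 m ≈ 175 km

175 km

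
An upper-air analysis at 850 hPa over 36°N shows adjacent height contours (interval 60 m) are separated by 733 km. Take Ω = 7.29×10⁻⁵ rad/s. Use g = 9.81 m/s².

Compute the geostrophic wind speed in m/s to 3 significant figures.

9.37 m/s

Coriolis parameter at 36°N:
f = 2Ω sin φ = 2 × 7.29×10⁻⁵ × sin 36° = 8.57×10⁻⁵ s⁻¹
Height gradient: |∂Z/∂n| = 60 m / 733000 m = 8.19×10⁻⁵
On a pressure surface, geostrophic balance gives V_g = (g/f)|∂Z/∂n|:
V_g = 9.81 × 8.19×10⁻⁵ / 8.57×10⁻⁵ = 9.37 m/s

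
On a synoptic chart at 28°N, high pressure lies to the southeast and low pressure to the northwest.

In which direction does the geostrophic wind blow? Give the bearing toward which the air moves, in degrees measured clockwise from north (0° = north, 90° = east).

045°

The pressure-gradient force points toward the northwest (bearing 315°).
Geostrophic balance: in the Northern Hemisphere the Coriolis force deflects motion to the right, so the geostrophic wind blows 90° to the right of the pressure-gradient force (low pressure on the left).
Rotating 315° by 90° clockwise gives 045° — the wind blows toward the northeast.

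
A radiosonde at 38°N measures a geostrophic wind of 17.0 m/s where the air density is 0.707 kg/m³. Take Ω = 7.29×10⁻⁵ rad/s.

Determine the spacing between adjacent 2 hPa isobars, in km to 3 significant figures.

Coriolis parameter at 38°N:
f = 2Ω sin φ = 2 × 7.29×10⁻⁵ × sin 38° = 8.98×10⁻⁵ s⁻¹
Geostrophic balance rearranged: |∂P/∂n| = f ρ V_g
|∂P/∂n| = 8.98×10⁻⁵ × 0.707 × 17.0 = 1.08×10⁻³ Pa/m
Isobar spacing: Δn = ΔP/|∂P/∂n| = 200 Pa / 1.08×10⁻³ Pa/m = 185380 m ≈ 185 km

185 km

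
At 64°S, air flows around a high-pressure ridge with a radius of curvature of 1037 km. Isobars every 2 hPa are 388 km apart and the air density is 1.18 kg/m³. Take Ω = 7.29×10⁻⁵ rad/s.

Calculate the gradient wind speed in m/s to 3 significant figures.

3.42 m/s

Coriolis parameter at 64°S:
f = 2Ω sin φ = 2 × 7.29×10⁻⁵ × sin 64° = 1.31×10⁻⁴ s⁻¹
Pressure gradient: |∂P/∂n| = 200 Pa / 388000 m = 5.15×10⁻⁴ Pa/m
Geostrophic speed: V_g = |∂P/∂n|/(fρ) = 5.15×10⁻⁴/(1.31×10⁻⁴ × 1.18) = 3.33 m/s
Around a high, pressure-gradient force acts outward with centrifugal, so Coriolis balances both:
fV = (1/ρ)|∂P/∂n| + V²/R  →  V² − fR·V + fR·V_g = 0
With fR = 1.31×10⁻⁴ × 1037×10³ m = 136 m/s:
V = [fR − √((fR)² − 4 fR V_g)]/2 = [136 − √(136² − 4×136×3.33)]/2 = 3.42 m/s
Supergeostrophic (V > V_g = 3.33 m/s), as expected around a high.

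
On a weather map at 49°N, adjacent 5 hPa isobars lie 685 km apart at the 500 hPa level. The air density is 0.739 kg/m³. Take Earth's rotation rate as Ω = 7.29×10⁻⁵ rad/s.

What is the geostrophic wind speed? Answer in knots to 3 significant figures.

17.4 knots

Coriolis parameter at 49°N:
f = 2Ω sin φ = 2 × 7.29×10⁻⁵ × sin 49° = 1.10×10⁻⁴ s⁻¹
Pressure gradient: |∂P/∂n| = 500 Pa / 685000 m = 7.30×10⁻⁴ Pa/m
Geostrophic balance (pressure-gradient force = Coriolis force):
V_g = (1/(fρ)) |∂P/∂n| = 7.30×10⁻⁴ / (1.10×10⁻⁴ × 0.739) = 8.98 m/s
Converting: 8.98 m/s × 1.944 = 17.4 knots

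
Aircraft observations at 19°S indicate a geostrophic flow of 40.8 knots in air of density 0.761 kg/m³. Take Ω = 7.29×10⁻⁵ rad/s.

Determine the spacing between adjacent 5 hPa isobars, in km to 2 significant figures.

Coriolis parameter at 19°S:
f = 2Ω sin φ = 2 × 7.29×10⁻⁵ × sin 19° = 4.75×10⁻⁵ s⁻¹
Wind speed in SI: 40.8 knots = 21.0 m/s
Geostrophic balance rearranged: |∂P/∂n| = f ρ V_g
|∂P/∂n| = 4.75×10⁻⁵ × 0.761 × 21.0 = 7.58×10⁻⁴ Pa/m
Isobar spacing: Δn = ΔP/|∂P/∂n| = 500 Pa / 7.58×10⁻⁴ Pa/m = 659459 m ≈ 660 km

660 km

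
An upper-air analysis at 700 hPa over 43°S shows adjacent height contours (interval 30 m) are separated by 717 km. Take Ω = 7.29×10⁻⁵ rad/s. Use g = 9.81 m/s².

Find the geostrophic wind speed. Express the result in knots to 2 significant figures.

Coriolis parameter at 43°S:
f = 2Ω sin φ = 2 × 7.29×10⁻⁵ × sin 43° = 9.94×10⁻⁵ s⁻¹
Height gradient: |∂Z/∂n| = 30 m / 717000 m = 4.18×10⁻⁵
On a pressure surface, geostrophic balance gives V_g = (g/f)|∂Z/∂n|:
V_g = 9.81 × 4.18×10⁻⁵ / 9.94×10⁻⁵ = 4.13 m/s
Converting: 4.13 m/s × 1.944 = 8.0 knots

8.0 knots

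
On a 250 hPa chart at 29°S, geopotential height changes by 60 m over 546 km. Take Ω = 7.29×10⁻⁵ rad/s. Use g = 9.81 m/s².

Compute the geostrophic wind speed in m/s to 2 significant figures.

15 m/s

Coriolis parameter at 29°S:
f = 2Ω sin φ = 2 × 7.29×10⁻⁵ × sin 29° = 7.07×10⁻⁵ s⁻¹
Height gradient: |∂Z/∂n| = 60 m / 546000 m = 1.10×10⁻⁴
On a pressure surface, geostrophic balance gives V_g = (g/f)|∂Z/∂n|:
V_g = 9.81 × 1.10×10⁻⁴ / 7.07×10⁻⁵ = 15.3 m/s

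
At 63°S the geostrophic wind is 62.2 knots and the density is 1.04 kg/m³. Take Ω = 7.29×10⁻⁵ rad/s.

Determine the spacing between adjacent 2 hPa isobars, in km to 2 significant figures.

46 km

Coriolis parameter at 63°S:
f = 2Ω sin φ = 2 × 7.29×10⁻⁵ × sin 63° = 1.30×10⁻⁴ s⁻¹
Wind speed in SI: 62.2 knots = 32.0 m/s
Geostrophic balance rearranged: |∂P/∂n| = f ρ V_g
|∂P/∂n| = 1.30×10⁻⁴ × 1.04 × 32.0 = 4.32×10⁻³ Pa/m
Isobar spacing: Δn = ΔP/|∂P/∂n| = 200 Pa / 4.32×10⁻³ Pa/m = 46263 m ≈ 46 km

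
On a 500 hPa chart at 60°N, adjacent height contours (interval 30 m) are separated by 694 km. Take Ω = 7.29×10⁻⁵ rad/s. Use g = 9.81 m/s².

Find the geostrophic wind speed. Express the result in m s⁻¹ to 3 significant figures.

Coriolis parameter at 60°N:
f = 2Ω sin φ = 2 × 7.29×10⁻⁵ × sin 60° = 1.26×10⁻⁴ s⁻¹
Height gradient: |∂Z/∂n| = 30 m / 694000 m = 4.32×10⁻⁵
On a pressure surface, geostrophic balance gives V_g = (g/f)|∂Z/∂n|:
V_g = 9.81 × 4.32×10⁻⁵ / 1.26×10⁻⁴ = 3.36 m/s

3.36 m s⁻¹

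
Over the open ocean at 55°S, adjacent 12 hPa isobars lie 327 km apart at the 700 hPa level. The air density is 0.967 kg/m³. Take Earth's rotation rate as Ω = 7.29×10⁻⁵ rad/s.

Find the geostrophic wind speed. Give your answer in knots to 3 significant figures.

Coriolis parameter at 55°S:
f = 2Ω sin φ = 2 × 7.29×10⁻⁵ × sin 55° = 1.19×10⁻⁴ s⁻¹
Pressure gradient: |∂P/∂n| = 1200 Pa / 327000 m = 3.67×10⁻³ Pa/m
Geostrophic balance (pressure-gradient force = Coriolis force):
V_g = (1/(fρ)) |∂P/∂n| = 3.67×10⁻³ / (1.19×10⁻⁴ × 0.967) = 31.8 m/s
Converting: 31.8 m/s × 1.944 = 61.8 knots

61.8 knots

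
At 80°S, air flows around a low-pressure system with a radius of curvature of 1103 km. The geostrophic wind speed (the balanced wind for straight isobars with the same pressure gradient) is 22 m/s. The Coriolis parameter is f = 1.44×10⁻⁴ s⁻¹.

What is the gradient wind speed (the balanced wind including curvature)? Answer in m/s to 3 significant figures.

19.6 m/s

Around a low, centrifugal force acts outward with Coriolis, so pressure-gradient force balances both:
(1/ρ)|∂P/∂n| = fV + V²/R  →  V² + fR·V − fR·V_g = 0
With fR = 1.44×10⁻⁴ × 1103×10³ m = 159 m/s:
V = [−fR + √((fR)² + 4 fR V_g)]/2 = [−159 + √(159² + 4×159×22)]/2 = 19.6 m/s
Subgeostrophic (V < V_g = 22 m/s), as expected around a low.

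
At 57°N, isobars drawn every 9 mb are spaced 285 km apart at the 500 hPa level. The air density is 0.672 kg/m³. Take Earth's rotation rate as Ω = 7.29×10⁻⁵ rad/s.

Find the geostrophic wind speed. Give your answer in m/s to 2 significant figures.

Coriolis parameter at 57°N:
f = 2Ω sin φ = 2 × 7.29×10⁻⁵ × sin 57° = 1.22×10⁻⁴ s⁻¹
Pressure gradient: |∂P/∂n| = 900 Pa / 285000 m = 3.16×10⁻³ Pa/m
Geostrophic balance (pressure-gradient force = Coriolis force):
V_g = (1/(fρ)) |∂P/∂n| = 3.16×10⁻³ / (1.22×10⁻⁴ × 0.672) = 38.4 m/s

38 m/s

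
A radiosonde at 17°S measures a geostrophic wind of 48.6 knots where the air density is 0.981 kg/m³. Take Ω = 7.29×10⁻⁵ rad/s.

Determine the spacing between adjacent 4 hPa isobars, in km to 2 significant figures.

Coriolis parameter at 17°S:
f = 2Ω sin φ = 2 × 7.29×10⁻⁵ × sin 17° = 4.26×10⁻⁵ s⁻¹
Wind speed in SI: 48.6 knots = 25.0 m/s
Geostrophic balance rearranged: |∂P/∂n| = f ρ V_g
|∂P/∂n| = 4.26×10⁻⁵ × 0.981 × 25.0 = 1.05×10⁻³ Pa/m
Isobar spacing: Δn = ΔP/|∂P/∂n| = 400 Pa / 1.05×10⁻³ Pa/m = 382581 m ≈ 380 km

380 km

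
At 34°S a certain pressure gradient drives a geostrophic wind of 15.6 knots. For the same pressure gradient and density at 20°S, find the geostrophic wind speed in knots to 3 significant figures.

With the same pressure gradient and density, V_g ∝ 1/f ∝ 1/sin φ.
V₂ = V₁ · sin φ₁ / sin φ₂ = 15.6 × sin 34° / sin 20°
V₂ = 15.6 × 0.5592/0.3420 = 25.5 knots

25.5 knots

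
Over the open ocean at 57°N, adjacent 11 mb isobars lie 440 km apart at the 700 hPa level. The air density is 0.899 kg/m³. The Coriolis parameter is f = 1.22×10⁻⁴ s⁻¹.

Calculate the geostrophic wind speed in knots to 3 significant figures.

Pressure gradient: |∂P/∂n| = 1100 Pa / 440000 m = 2.50×10⁻³ Pa/m
Geostrophic balance (pressure-gradient force = Coriolis force):
V_g = (1/(fρ)) |∂P/∂n| = 2.50×10⁻³ / (1.22×10⁻⁴ × 0.899) = 22.8 m/s
Converting: 22.8 m/s × 1.944 = 44.3 knots

44.3 knots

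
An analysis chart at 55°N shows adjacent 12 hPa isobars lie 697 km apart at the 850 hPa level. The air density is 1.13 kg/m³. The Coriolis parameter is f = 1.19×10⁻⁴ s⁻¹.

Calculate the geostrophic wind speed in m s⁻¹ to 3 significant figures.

12.8 m s⁻¹

Pressure gradient: |∂P/∂n| = 1200 Pa / 697000 m = 1.72×10⁻³ Pa/m
Geostrophic balance (pressure-gradient force = Coriolis force):
V_g = (1/(fρ)) |∂P/∂n| = 1.72×10⁻³ / (1.19×10⁻⁴ × 1.13) = 12.8 m/s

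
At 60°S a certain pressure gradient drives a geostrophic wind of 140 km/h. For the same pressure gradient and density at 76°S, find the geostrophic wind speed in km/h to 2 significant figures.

With the same pressure gradient and density, V_g ∝ 1/f ∝ 1/sin φ.
V₂ = V₁ · sin φ₁ / sin φ₂ = 140 × sin 60° / sin 76°
V₂ = 140 × 0.8660/0.9703 = 120 km/h

120 km/h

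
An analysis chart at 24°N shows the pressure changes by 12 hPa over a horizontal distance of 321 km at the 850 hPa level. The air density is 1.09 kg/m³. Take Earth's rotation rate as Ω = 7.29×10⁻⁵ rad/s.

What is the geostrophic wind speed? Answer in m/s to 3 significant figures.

Coriolis parameter at 24°N:
f = 2Ω sin φ = 2 × 7.29×10⁻⁵ × sin 24° = 5.93×10⁻⁵ s⁻¹
Pressure gradient: |∂P/∂n| = 1200 Pa / 321000 m = 3.74×10⁻³ Pa/m
Geostrophic balance (pressure-gradient force = Coriolis force):
V_g = (1/(fρ)) |∂P/∂n| = 3.74×10⁻³ / (5.93×10⁻⁵ × 1.09) = 57.8 m/s

57.8 m/s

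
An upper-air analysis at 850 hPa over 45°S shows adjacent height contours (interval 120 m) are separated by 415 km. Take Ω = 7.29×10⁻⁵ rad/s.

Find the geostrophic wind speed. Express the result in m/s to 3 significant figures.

27.5 m/s

Coriolis parameter at 45°S:
f = 2Ω sin φ = 2 × 7.29×10⁻⁵ × sin 45° = 1.03×10⁻⁴ s⁻¹
Height gradient: |∂Z/∂n| = 120 m / 415000 m = 2.89×10⁻⁴
On a pressure surface, geostrophic balance gives V_g = (g/f)|∂Z/∂n|:
V_g = 9.81 × 2.89×10⁻⁴ / 1.03×10⁻⁴ = 27.5 m/s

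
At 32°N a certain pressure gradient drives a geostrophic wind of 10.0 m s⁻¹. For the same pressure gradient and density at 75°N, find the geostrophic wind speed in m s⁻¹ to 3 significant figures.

5.49 m s⁻¹

With the same pressure gradient and density, V_g ∝ 1/f ∝ 1/sin φ.
V₂ = V₁ · sin φ₁ / sin φ₂ = 10.0 × sin 32° / sin 75°
V₂ = 10.0 × 0.5299/0.9659 = 5.49 m s⁻¹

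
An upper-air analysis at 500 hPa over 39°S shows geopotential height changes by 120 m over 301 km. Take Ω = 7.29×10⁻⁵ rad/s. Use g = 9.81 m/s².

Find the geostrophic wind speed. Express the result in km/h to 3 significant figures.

Coriolis parameter at 39°S:
f = 2Ω sin φ = 2 × 7.29×10⁻⁵ × sin 39° = 9.18×10⁻⁵ s⁻¹
Height gradient: |∂Z/∂n| = 120 m / 301000 m = 3.99×10⁻⁴
On a pressure surface, geostrophic balance gives V_g = (g/f)|∂Z/∂n|:
V_g = 9.81 × 3.99×10⁻⁴ / 9.18×10⁻⁵ = 42.6 m/s
Converting: 42.6 m/s × 3.6 = 153 km/h

153 km/h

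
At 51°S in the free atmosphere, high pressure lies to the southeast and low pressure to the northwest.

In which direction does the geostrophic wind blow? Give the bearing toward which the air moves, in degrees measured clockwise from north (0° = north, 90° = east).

The pressure-gradient force points toward the northwest (bearing 315°).
Geostrophic balance: in the Southern Hemisphere the Coriolis force deflects motion to the left, so the geostrophic wind blows 90° to the left of the pressure-gradient force (low pressure on the right).
Rotating 315° by 90° counterclockwise gives 225° — the wind blows toward the southwest.

225°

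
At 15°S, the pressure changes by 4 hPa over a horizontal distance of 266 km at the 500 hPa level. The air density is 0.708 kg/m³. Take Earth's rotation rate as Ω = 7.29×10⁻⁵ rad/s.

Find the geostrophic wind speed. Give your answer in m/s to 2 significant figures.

56 m/s

Coriolis parameter at 15°S:
f = 2Ω sin φ = 2 × 7.29×10⁻⁵ × sin 15° = 3.77×10⁻⁵ s⁻¹
Pressure gradient: |∂P/∂n| = 400 Pa / 266000 m = 1.50×10⁻³ Pa/m
Geostrophic balance (pressure-gradient force = Coriolis force):
V_g = (1/(fρ)) |∂P/∂n| = 1.50×10⁻³ / (3.77×10⁻⁵ × 0.708) = 56.3 m/s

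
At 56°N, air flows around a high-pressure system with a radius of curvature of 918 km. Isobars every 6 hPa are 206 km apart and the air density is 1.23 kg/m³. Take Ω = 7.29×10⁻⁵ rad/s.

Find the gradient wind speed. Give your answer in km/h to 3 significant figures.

91.5 km/h

Coriolis parameter at 56°N:
f = 2Ω sin φ = 2 × 7.29×10⁻⁵ × sin 56° = 1.21×10⁻⁴ s⁻¹
Pressure gradient: |∂P/∂n| = 600 Pa / 206000 m = 2.91×10⁻³ Pa/m
Geostrophic speed: V_g = |∂P/∂n|/(fρ) = 2.91×10⁻³/(1.21×10⁻⁴ × 1.23) = 19.6 m/s
Around a high, pressure-gradient force acts outward with centrifugal, so Coriolis balances both:
fV = (1/ρ)|∂P/∂n| + V²/R  →  V² − fR·V + fR·V_g = 0
With fR = 1.21×10⁻⁴ × 918×10³ m = 111 m/s:
V = [fR − √((fR)² − 4 fR V_g)]/2 = [111 − √(111² − 4×111×19.6)]/2 = 25.4 m/s
Supergeostrophic (V > V_g = 19.6 m/s), as expected around a high.
Converting: 25.4 m/s × 3.6 = 91.5 km/h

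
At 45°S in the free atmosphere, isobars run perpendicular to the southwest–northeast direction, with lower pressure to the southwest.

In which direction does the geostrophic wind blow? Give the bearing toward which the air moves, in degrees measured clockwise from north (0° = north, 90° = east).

The pressure-gradient force points toward the southwest (bearing 225°).
Geostrophic balance: in the Southern Hemisphere the Coriolis force deflects motion to the left, so the geostrophic wind blows 90° to the left of the pressure-gradient force (low pressure on the right).
Rotating 225° by 90° counterclockwise gives 135° — the wind blows toward the southeast.

135°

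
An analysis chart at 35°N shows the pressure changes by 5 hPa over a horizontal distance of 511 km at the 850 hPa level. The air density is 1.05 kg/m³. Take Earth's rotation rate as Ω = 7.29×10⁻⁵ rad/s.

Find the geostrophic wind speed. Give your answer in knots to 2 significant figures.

Coriolis parameter at 35°N:
f = 2Ω sin φ = 2 × 7.29×10⁻⁵ × sin 35° = 8.36×10⁻⁵ s⁻¹
Pressure gradient: |∂P/∂n| = 500 Pa / 511000 m = 9.78×10⁻⁴ Pa/m
Geostrophic balance (pressure-gradient force = Coriolis force):
V_g = (1/(fρ)) |∂P/∂n| = 9.78×10⁻⁴ / (8.36×10⁻⁵ × 1.05) = 11.1 m/s
Converting: 11.1 m/s × 1.944 = 22 knots

22 knots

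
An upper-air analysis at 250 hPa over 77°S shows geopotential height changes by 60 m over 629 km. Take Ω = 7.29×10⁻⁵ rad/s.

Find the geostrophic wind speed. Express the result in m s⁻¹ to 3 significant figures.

6.59 m s⁻¹

Coriolis parameter at 77°S:
f = 2Ω sin φ = 2 × 7.29×10⁻⁵ × sin 77° = 1.42×10⁻⁴ s⁻¹
Height gradient: |∂Z/∂n| = 60 m / 629000 m = 9.54×10⁻⁵
On a pressure surface, geostrophic balance gives V_g = (g/f)|∂Z/∂n|:
V_g = 9.81 × 9.54×10⁻⁵ / 1.42×10⁻⁴ = 6.59 m/s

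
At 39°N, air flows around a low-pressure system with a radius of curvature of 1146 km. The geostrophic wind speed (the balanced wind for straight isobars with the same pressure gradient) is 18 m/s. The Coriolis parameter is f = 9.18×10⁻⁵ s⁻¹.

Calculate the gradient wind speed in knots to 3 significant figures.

Around a low, centrifugal force acts outward with Coriolis, so pressure-gradient force balances both:
(1/ρ)|∂P/∂n| = fV + V²/R  →  V² + fR·V − fR·V_g = 0
With fR = 9.18×10⁻⁵ × 1146×10³ m = 105 m/s:
V = [−fR + √((fR)² + 4 fR V_g)]/2 = [−105 + √(105² + 4×105×18)]/2 = 15.7 m/s
Subgeostrophic (V < V_g = 18 m/s), as expected around a low.
Converting: 15.7 m/s × 1.944 = 30.5 knots

30.5 knots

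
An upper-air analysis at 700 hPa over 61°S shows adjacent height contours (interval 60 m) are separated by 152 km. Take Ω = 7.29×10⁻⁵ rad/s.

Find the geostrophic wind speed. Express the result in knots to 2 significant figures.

59 knots

Coriolis parameter at 61°S:
f = 2Ω sin φ = 2 × 7.29×10⁻⁵ × sin 61° = 1.28×10⁻⁴ s⁻¹
Height gradient: |∂Z/∂n| = 60 m / 152000 m = 3.95×10⁻⁴
On a pressure surface, geostrophic balance gives V_g = (g/f)|∂Z/∂n|:
V_g = 9.81 × 3.95×10⁻⁴ / 1.28×10⁻⁴ = 30.4 m/s
Converting: 30.4 m/s × 1.944 = 59 knots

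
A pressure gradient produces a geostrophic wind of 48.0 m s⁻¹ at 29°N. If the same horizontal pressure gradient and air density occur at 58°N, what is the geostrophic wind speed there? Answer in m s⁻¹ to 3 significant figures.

With the same pressure gradient and density, V_g ∝ 1/f ∝ 1/sin φ.
V₂ = V₁ · sin φ₁ / sin φ₂ = 48.0 × sin 29° / sin 58°
V₂ = 48.0 × 0.4848/0.8480 = 27.4 m s⁻¹

27.4 m s⁻¹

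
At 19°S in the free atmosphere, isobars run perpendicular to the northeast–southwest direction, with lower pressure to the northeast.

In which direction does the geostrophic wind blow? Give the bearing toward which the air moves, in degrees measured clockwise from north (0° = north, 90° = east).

315°

The pressure-gradient force points toward the northeast (bearing 045°).
Geostrophic balance: in the Southern Hemisphere the Coriolis force deflects motion to the left, so the geostrophic wind blows 90° to the left of the pressure-gradient force (low pressure on the right).
Rotating 045° by 90° counterclockwise gives 315° — the wind blows toward the northwest.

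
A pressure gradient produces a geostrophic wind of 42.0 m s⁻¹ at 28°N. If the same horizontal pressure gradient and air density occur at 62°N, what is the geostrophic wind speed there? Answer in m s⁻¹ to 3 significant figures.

With the same pressure gradient and density, V_g ∝ 1/f ∝ 1/sin φ.
V₂ = V₁ · sin φ₁ / sin φ₂ = 42.0 × sin 28° / sin 62°
V₂ = 42.0 × 0.4695/0.8829 = 22.3 m s⁻¹

22.3 m s⁻¹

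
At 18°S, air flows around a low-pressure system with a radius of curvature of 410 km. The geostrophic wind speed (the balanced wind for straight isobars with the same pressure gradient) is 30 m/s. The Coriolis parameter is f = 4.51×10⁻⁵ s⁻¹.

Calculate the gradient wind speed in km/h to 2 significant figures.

Around a low, centrifugal force acts outward with Coriolis, so pressure-gradient force balances both:
(1/ρ)|∂P/∂n| = fV + V²/R  →  V² + fR·V − fR·V_g = 0
With fR = 4.51×10⁻⁵ × 410×10³ m = 18.5 m/s:
V = [−fR + √((fR)² + 4 fR V_g)]/2 = [−18.5 + √(18.5² + 4×18.5×30)]/2 = 16.1 m/s
Subgeostrophic (V < V_g = 30 m/s), as expected around a low.
Converting: 16.1 m/s × 3.6 = 58 km/h

58 km/h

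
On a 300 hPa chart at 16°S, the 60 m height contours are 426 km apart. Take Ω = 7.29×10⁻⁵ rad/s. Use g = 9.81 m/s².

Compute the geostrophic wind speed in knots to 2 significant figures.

67 knots

Coriolis parameter at 16°S:
f = 2Ω sin φ = 2 × 7.29×10⁻⁵ × sin 16° = 4.02×10⁻⁵ s⁻¹
Height gradient: |∂Z/∂n| = 60 m / 426000 m = 1.41×10⁻⁴
On a pressure surface, geostrophic balance gives V_g = (g/f)|∂Z/∂n|:
V_g = 9.81 × 1.41×10⁻⁴ / 4.02×10⁻⁵ = 34.4 m/s
Converting: 34.4 m/s × 1.944 = 67 knots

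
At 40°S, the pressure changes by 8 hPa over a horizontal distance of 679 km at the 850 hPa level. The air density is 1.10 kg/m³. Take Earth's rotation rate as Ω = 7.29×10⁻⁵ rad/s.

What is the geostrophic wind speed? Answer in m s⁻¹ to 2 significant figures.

11 m s⁻¹

Coriolis parameter at 40°S:
f = 2Ω sin φ = 2 × 7.29×10⁻⁵ × sin 40° = 9.37×10⁻⁵ s⁻¹
Pressure gradient: |∂P/∂n| = 800 Pa / 679000 m = 1.18×10⁻³ Pa/m
Geostrophic balance (pressure-gradient force = Coriolis force):
V_g = (1/(fρ)) |∂P/∂n| = 1.18×10⁻³ / (9.37×10⁻⁵ × 1.10) = 11.4 m/s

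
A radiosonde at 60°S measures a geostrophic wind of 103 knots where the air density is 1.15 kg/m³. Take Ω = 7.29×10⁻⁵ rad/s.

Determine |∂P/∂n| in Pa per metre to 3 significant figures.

7.69×10⁻³ Pa/m

Coriolis parameter at 60°S:
f = 2Ω sin φ = 2 × 7.29×10⁻⁵ × sin 60° = 1.26×10⁻⁴ s⁻¹
Wind speed in SI: 103 knots = 53.0 m/s
Geostrophic balance rearranged: |∂P/∂n| = f ρ V_g
|∂P/∂n| = 1.26×10⁻⁴ × 1.15 × 53.0 = 7.69×10⁻³ Pa/m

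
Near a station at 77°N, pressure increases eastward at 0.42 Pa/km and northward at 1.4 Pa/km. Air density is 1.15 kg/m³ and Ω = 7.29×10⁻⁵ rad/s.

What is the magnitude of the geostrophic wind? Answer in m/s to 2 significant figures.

8.9 m/s

Coriolis parameter at 77°N:
f = 2Ω sin φ = 2 × 7.29×10⁻⁵ × sin 77° = 1.42×10⁻⁴ s⁻¹
Component geostrophic relations (x east, y north):
u_g = −(1/(fρ)) ∂P/∂y,  v_g = (1/(fρ)) ∂P/∂x
u_g = −(1.4×10⁻³)/(1.42×10⁻⁴ × 1.15) = −8.57 m/s;  v_g = (0.42×10⁻³)/(1.42×10⁻⁴ × 1.15) = 2.57 m/s
|V_g| = √(u_g² + v_g²) = 8.95 m/s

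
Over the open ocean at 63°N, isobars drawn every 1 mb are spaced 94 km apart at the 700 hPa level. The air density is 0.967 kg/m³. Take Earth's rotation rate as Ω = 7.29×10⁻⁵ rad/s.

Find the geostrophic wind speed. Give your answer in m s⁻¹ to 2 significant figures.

8.5 m s⁻¹

Coriolis parameter at 63°N:
f = 2Ω sin φ = 2 × 7.29×10⁻⁵ × sin 63° = 1.30×10⁻⁴ s⁻¹
Pressure gradient: |∂P/∂n| = 100 Pa / 94000 m = 1.06×10⁻³ Pa/m
Geostrophic balance (pressure-gradient force = Coriolis force):
V_g = (1/(fρ)) |∂P/∂n| = 1.06×10⁻³ / (1.30×10⁻⁴ × 0.967) = 8.47 m/s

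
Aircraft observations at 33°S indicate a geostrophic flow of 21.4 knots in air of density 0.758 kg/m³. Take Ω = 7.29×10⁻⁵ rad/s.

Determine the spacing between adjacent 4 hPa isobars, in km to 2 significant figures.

600 km

Coriolis parameter at 33°S:
f = 2Ω sin φ = 2 × 7.29×10⁻⁵ × sin 33° = 7.94×10⁻⁵ s⁻¹
Wind speed in SI: 21.4 knots = 11.0 m/s
Geostrophic balance rearranged: |∂P/∂n| = f ρ V_g
|∂P/∂n| = 7.94×10⁻⁵ × 0.758 × 11.0 = 6.63×10⁻⁴ Pa/m
Isobar spacing: Δn = ΔP/|∂P/∂n| = 400 Pa / 6.63×10⁻⁴ Pa/m = 603633 m ≈ 600 km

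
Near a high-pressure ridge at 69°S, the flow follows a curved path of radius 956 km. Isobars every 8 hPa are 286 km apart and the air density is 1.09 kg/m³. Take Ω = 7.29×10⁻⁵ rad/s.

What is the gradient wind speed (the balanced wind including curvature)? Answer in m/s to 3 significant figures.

22.9 m/s

Coriolis parameter at 69°S:
f = 2Ω sin φ = 2 × 7.29×10⁻⁵ × sin 69° = 1.36×10⁻⁴ s⁻¹
Pressure gradient: |∂P/∂n| = 800 Pa / 286000 m = 2.80×10⁻³ Pa/m
Geostrophic speed: V_g = |∂P/∂n|/(fρ) = 2.80×10⁻³/(1.36×10⁻⁴ × 1.09) = 18.9 m/s
Around a high, pressure-gradient force acts outward with centrifugal, so Coriolis balances both:
fV = (1/ρ)|∂P/∂n| + V²/R  →  V² − fR·V + fR·V_g = 0
With fR = 1.36×10⁻⁴ × 956×10³ m = 130 m/s:
V = [fR − √((fR)² − 4 fR V_g)]/2 = [130 − √(130² − 4×130×18.9)]/2 = 22.9 m/s
Supergeostrophic (V > V_g = 18.9 m/s), as expected around a high.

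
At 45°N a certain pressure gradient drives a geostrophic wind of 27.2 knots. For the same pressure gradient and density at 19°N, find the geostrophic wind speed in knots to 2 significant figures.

With the same pressure gradient and density, V_g ∝ 1/f ∝ 1/sin φ.
V₂ = V₁ · sin φ₁ / sin φ₂ = 27.2 × sin 45° / sin 19°
V₂ = 27.2 × 0.7071/0.3256 = 59 knots

59 knots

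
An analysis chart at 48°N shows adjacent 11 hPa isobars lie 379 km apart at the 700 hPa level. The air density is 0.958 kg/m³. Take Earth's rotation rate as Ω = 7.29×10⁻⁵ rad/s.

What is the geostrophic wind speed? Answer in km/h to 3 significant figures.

101 km/h

Coriolis parameter at 48°N:
f = 2Ω sin φ = 2 × 7.29×10⁻⁵ × sin 48° = 1.08×10⁻⁴ s⁻¹
Pressure gradient: |∂P/∂n| = 1100 Pa / 379000 m = 2.90×10⁻³ Pa/m
Geostrophic balance (pressure-gradient force = Coriolis force):
V_g = (1/(fρ)) |∂P/∂n| = 2.90×10⁻³ / (1.08×10⁻⁴ × 0.958) = 28.0 m/s
Converting: 28.0 m/s × 3.6 = 101 km/h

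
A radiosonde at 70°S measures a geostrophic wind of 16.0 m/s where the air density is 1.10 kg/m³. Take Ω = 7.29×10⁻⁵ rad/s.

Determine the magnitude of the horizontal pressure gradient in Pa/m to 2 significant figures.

2.4×10⁻³ Pa/m

Coriolis parameter at 70°S:
f = 2Ω sin φ = 2 × 7.29×10⁻⁵ × sin 70° = 1.37×10⁻⁴ s⁻¹
Geostrophic balance rearranged: |∂P/∂n| = f ρ V_g
|∂P/∂n| = 1.37×10⁻⁴ × 1.10 × 16.0 = 2.41×10⁻³ Pa/m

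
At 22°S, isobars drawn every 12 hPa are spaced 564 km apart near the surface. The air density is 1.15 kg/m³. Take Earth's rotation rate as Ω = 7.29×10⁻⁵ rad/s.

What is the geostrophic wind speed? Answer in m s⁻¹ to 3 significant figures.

33.9 m s⁻¹

Coriolis parameter at 22°S:
f = 2Ω sin φ = 2 × 7.29×10⁻⁵ × sin 22° = 5.46×10⁻⁵ s⁻¹
Pressure gradient: |∂P/∂n| = 1200 Pa / 564000 m = 2.13×10⁻³ Pa/m
Geostrophic balance (pressure-gradient force = Coriolis force):
V_g = (1/(fρ)) |∂P/∂n| = 2.13×10⁻³ / (5.46×10⁻⁵ × 1.15) = 33.9 m/s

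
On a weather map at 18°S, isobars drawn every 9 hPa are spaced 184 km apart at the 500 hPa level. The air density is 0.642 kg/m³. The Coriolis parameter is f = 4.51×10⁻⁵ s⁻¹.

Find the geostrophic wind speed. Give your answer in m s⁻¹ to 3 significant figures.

Pressure gradient: |∂P/∂n| = 900 Pa / 184000 m = 4.89×10⁻³ Pa/m
Geostrophic balance (pressure-gradient force = Coriolis force):
V_g = (1/(fρ)) |∂P/∂n| = 4.89×10⁻³ / (4.51×10⁻⁵ × 0.642) = 169 m/s

169 m s⁻¹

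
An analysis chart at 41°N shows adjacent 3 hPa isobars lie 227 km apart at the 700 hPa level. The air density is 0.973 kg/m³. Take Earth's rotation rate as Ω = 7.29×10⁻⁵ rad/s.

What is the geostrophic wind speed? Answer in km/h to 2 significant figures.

51 km/h

Coriolis parameter at 41°N:
f = 2Ω sin φ = 2 × 7.29×10⁻⁵ × sin 41° = 9.57×10⁻⁵ s⁻¹
Pressure gradient: |∂P/∂n| = 300 Pa / 227000 m = 1.32×10⁻³ Pa/m
Geostrophic balance (pressure-gradient force = Coriolis force):
V_g = (1/(fρ)) |∂P/∂n| = 1.32×10⁻³ / (9.57×10⁻⁵ × 0.973) = 14.2 m/s
Converting: 14.2 m/s × 3.6 = 51 km/h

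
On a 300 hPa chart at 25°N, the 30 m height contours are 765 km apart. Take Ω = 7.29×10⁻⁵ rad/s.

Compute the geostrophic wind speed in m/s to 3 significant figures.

Coriolis parameter at 25°N:
f = 2Ω sin φ = 2 × 7.29×10⁻⁵ × sin 25° = 6.16×10⁻⁵ s⁻¹
Height gradient: |∂Z/∂n| = 30 m / 765000 m = 3.92×10⁻⁵
On a pressure surface, geostrophic balance gives V_g = (g/f)|∂Z/∂n|:
V_g = 9.81 × 3.92×10⁻⁵ / 6.16×10⁻⁵ = 6.24 m/s

6.24 m/s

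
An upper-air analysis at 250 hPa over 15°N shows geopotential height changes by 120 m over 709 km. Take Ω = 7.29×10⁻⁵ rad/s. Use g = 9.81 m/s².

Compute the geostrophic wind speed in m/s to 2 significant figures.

Coriolis parameter at 15°N:
f = 2Ω sin φ = 2 × 7.29×10⁻⁵ × sin 15° = 3.77×10⁻⁵ s⁻¹
Height gradient: |∂Z/∂n| = 120 m / 709000 m = 1.69×10⁻⁴
On a pressure surface, geostrophic balance gives V_g = (g/f)|∂Z/∂n|:
V_g = 9.81 × 1.69×10⁻⁴ / 3.77×10⁻⁵ = 44.0 m/s

44 m/s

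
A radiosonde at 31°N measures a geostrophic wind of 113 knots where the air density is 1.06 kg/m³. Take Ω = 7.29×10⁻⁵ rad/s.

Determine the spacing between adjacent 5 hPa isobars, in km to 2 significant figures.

110 km

Coriolis parameter at 31°N:
f = 2Ω sin φ = 2 × 7.29×10⁻⁵ × sin 31° = 7.51×10⁻⁵ s⁻¹
Wind speed in SI: 113 knots = 58.1 m/s
Geostrophic balance rearranged: |∂P/∂n| = f ρ V_g
|∂P/∂n| = 7.51×10⁻⁵ × 1.06 × 58.1 = 4.63×10⁻³ Pa/m
Isobar spacing: Δn = ΔP/|∂P/∂n| = 500 Pa / 4.63×10⁻³ Pa/m = 108056 m ≈ 110 km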